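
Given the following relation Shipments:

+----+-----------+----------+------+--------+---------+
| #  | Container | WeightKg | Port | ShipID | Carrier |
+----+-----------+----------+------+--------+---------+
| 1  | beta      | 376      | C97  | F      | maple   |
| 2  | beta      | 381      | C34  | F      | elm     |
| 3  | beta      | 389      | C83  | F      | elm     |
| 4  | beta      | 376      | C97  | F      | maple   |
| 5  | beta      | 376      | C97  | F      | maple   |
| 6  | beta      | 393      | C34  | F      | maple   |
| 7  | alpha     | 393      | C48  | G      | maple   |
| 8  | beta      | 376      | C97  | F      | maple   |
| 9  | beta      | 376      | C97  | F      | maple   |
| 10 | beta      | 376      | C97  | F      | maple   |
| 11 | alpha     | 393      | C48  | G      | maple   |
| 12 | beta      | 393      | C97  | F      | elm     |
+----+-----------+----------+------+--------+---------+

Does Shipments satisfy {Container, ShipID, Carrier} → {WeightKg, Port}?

No

(Container=beta, ShipID=F, Carrier=maple): rows 1, 4, 5, 6, 8, 9, 10 → {WeightKg,Port} takes values {(376, C97), (393, C34)} — violation
(Container=beta, ShipID=F, Carrier=elm): rows 2, 3, 12 → {WeightKg,Port} takes values {(381, C34), (389, C83), (393, C97)} — violation
(Container=alpha, ShipID=G, Carrier=maple): rows 7, 11 → {WeightKg,Port} = (393, C48), (393, C48) ✓
Two rows agree on {Container, ShipID, Carrier} but differ on {WeightKg, Port}, so {Container, ShipID, Carrier} → {WeightKg, Port} does not hold.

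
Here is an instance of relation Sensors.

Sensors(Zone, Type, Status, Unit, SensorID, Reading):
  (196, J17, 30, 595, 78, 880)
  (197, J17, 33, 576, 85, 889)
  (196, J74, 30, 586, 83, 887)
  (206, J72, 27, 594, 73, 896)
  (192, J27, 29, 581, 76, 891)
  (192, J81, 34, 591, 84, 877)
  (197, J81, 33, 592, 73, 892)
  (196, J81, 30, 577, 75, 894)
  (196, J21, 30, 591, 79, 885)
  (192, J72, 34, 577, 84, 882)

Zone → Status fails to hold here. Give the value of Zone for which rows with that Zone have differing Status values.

Zone=196: 4 rows → Status = 30, 30, 30, 30 ✓
Zone=197: 2 rows → Status = 33, 33 ✓
Zone=206: 1 row → Status = 27 ✓
Zone=192: 3 rows → Status takes values {29, 34} — violation
The only Zone value with inconsistent Status is Zone=192.

192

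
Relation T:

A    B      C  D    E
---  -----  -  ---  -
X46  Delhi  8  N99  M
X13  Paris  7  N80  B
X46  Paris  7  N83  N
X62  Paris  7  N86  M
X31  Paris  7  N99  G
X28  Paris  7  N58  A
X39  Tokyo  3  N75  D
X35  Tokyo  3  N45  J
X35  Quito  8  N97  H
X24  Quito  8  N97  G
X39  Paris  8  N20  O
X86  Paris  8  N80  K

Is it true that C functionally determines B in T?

No

C=8: 5 rows → B takes values {Delhi, Quito, Paris} — violation
C=7: 5 rows → B = Paris, Paris, Paris, Paris, Paris ✓
C=3: 2 rows → B = Tokyo, Tokyo ✓
Two rows agree on C but differ on B, so C -> B does not hold.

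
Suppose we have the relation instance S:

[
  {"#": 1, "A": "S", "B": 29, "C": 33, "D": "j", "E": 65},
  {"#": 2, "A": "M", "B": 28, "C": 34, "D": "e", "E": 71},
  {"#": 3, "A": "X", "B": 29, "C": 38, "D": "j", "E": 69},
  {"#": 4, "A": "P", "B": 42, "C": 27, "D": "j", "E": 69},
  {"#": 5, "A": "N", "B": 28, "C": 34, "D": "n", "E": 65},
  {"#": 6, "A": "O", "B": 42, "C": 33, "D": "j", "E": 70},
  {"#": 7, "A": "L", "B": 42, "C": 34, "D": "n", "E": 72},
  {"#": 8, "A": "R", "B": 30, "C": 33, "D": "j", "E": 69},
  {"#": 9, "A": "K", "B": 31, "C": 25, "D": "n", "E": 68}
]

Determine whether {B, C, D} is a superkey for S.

Yes

All 9 rows have distinct {B, C, D} values, so {B, C, D} → (all attributes) holds and {B, C, D} is a superkey.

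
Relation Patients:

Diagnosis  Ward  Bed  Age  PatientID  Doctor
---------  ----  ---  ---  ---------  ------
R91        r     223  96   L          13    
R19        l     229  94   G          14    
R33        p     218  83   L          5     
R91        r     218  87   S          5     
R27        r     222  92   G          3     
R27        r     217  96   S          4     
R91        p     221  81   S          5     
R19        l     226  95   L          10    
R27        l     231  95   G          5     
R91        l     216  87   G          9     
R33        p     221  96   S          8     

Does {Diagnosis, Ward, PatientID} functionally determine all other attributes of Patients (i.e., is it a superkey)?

Yes

All 11 rows have distinct {Diagnosis, Ward, PatientID} values, so {Diagnosis, Ward, PatientID} → (all attributes) holds and {Diagnosis, Ward, PatientID} is a superkey.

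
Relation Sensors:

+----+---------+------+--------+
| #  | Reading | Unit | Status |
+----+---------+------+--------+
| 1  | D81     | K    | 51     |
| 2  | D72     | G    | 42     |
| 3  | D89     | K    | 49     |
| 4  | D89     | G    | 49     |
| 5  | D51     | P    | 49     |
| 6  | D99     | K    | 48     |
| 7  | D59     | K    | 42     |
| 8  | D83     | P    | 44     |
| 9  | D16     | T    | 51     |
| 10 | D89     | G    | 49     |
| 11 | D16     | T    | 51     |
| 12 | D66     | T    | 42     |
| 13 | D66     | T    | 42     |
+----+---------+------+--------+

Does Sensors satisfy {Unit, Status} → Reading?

(Unit=K, Status=51): row 1 → Reading = D81 ✓
(Unit=G, Status=42): row 2 → Reading = D72 ✓
(Unit=K, Status=49): row 3 → Reading = D89 ✓
(Unit=G, Status=49): rows 4, 10 → Reading = D89, D89 ✓
(Unit=P, Status=49): row 5 → Reading = D51 ✓
(Unit=K, Status=48): row 6 → Reading = D99 ✓
(Unit=K, Status=42): row 7 → Reading = D59 ✓
(Unit=P, Status=44): row 8 → Reading = D83 ✓
(Unit=T, Status=51): rows 9, 11 → Reading = D16, D16 ✓
(Unit=T, Status=42): rows 12, 13 → Reading = D66, D66 ✓
Every {Unit, Status} value is associated with a single Reading value, so {Unit, Status} → Reading holds.

Yes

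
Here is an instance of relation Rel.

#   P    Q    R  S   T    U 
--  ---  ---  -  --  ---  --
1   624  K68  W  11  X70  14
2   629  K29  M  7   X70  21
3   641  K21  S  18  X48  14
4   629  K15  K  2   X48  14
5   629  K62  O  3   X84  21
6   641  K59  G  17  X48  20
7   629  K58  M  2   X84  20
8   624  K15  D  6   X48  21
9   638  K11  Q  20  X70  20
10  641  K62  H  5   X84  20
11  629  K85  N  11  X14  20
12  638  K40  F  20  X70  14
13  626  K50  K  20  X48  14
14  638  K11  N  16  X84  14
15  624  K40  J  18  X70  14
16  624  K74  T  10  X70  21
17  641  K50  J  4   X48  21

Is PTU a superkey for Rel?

Rows 1 and 15 have the same PTU value (P=624, T=X70, U=14) but are distinct tuples, so PTU does not determine every attribute — not a superkey.

No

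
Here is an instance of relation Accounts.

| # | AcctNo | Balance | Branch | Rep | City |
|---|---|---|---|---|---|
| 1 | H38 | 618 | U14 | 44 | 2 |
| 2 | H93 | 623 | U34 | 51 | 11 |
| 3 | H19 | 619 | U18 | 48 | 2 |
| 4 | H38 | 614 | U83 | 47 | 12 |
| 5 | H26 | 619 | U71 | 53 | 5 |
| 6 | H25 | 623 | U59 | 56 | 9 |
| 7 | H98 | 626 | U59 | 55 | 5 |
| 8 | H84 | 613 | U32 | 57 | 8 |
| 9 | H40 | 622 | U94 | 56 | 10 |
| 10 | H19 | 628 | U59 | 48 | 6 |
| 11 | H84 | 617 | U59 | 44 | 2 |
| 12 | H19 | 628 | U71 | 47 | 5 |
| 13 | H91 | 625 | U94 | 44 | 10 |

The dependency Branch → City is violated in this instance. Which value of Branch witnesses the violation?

U59

Branch=U14: row 1 → City = 2 ✓
Branch=U34: row 2 → City = 11 ✓
Branch=U18: row 3 → City = 2 ✓
Branch=U83: row 4 → City = 12 ✓
Branch=U71: rows 5, 12 → City = 5, 5 ✓
Branch=U59: rows 6, 7, 10, 11 → City takes values {9, 5, 6, 2} — violation
Branch=U32: row 8 → City = 8 ✓
Branch=U94: rows 9, 13 → City = 10, 10 ✓
The only Branch value with inconsistent City is Branch=U59.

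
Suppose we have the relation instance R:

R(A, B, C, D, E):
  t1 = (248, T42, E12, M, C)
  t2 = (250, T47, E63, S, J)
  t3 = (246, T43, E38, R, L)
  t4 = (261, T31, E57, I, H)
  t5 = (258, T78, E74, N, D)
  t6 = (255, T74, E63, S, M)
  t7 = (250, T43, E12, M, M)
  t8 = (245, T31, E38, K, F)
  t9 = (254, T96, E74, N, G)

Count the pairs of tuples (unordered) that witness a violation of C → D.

C=E12: all 2 rows agree on D — 0 pairs.
C=E63: all 2 rows agree on D — 0 pairs.
C=E38: violating pairs (3,8) — 1 pair.
C=E74: all 2 rows agree on D — 0 pairs.

1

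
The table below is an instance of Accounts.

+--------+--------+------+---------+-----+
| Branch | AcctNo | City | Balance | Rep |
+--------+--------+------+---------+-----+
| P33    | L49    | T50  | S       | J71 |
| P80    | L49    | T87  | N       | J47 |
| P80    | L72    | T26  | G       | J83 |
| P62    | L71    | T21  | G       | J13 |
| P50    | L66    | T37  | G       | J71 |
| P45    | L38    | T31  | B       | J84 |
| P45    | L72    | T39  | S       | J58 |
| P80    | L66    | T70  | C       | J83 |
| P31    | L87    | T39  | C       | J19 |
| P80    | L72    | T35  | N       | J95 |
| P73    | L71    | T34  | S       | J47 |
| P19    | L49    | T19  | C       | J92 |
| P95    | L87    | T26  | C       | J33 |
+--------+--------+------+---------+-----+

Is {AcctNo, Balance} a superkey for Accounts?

Two distinct rows share (AcctNo=L87, Balance=C), so {AcctNo, Balance} does not determine every attribute — not a superkey.

No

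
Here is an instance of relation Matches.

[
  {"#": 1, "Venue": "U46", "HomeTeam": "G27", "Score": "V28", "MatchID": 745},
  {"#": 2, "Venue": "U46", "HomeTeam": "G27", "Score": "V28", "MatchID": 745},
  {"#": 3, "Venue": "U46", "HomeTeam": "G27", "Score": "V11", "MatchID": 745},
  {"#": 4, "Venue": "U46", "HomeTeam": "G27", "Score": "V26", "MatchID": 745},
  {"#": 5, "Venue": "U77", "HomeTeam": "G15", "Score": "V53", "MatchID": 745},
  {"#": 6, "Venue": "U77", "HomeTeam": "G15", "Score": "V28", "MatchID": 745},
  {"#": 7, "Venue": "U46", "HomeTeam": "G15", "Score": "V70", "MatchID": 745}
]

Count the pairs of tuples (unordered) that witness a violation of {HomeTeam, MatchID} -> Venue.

2

(HomeTeam=G27, MatchID=745): all 4 rows agree on Venue — 0 pairs.
(HomeTeam=G15, MatchID=745): violating pairs (5,7), (6,7) — 2 pairs.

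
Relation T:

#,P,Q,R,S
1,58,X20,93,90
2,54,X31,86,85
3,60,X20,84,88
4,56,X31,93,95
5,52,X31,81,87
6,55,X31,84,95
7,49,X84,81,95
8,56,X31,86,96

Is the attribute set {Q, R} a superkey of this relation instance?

Rows 2 and 8 have the same {Q, R} value (Q=X31, R=86) but are distinct tuples, so {Q, R} does not determine every attribute — not a superkey.

No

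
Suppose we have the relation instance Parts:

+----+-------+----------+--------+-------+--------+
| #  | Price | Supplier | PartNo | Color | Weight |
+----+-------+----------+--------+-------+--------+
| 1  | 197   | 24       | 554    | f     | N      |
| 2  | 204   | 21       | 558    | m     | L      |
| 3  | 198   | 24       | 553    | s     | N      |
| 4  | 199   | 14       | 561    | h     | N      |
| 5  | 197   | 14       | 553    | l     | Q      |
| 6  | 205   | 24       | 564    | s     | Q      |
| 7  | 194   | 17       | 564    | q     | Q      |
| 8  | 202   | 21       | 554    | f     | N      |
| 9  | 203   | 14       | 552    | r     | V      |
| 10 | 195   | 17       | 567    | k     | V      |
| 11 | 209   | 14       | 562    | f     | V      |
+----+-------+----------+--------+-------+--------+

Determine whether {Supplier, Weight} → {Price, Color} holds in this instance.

No

(Supplier=24, Weight=N): rows 1, 3 → {Price,Color} takes values {(197, f), (198, s)} — violation
(Supplier=21, Weight=L): row 2 → {Price,Color} = (204, m) ✓
(Supplier=14, Weight=N): row 4 → {Price,Color} = (199, h) ✓
(Supplier=14, Weight=Q): row 5 → {Price,Color} = (197, l) ✓
(Supplier=24, Weight=Q): row 6 → {Price,Color} = (205, s) ✓
(Supplier=17, Weight=Q): row 7 → {Price,Color} = (194, q) ✓
(Supplier=21, Weight=N): row 8 → {Price,Color} = (202, f) ✓
(Supplier=14, Weight=V): rows 9, 11 → {Price,Color} takes values {(203, r), (209, f)} — violation
(Supplier=17, Weight=V): row 10 → {Price,Color} = (195, k) ✓
Two rows agree on {Supplier, Weight} but differ on {Price, Color}, so {Supplier, Weight} → {Price, Color} does not hold.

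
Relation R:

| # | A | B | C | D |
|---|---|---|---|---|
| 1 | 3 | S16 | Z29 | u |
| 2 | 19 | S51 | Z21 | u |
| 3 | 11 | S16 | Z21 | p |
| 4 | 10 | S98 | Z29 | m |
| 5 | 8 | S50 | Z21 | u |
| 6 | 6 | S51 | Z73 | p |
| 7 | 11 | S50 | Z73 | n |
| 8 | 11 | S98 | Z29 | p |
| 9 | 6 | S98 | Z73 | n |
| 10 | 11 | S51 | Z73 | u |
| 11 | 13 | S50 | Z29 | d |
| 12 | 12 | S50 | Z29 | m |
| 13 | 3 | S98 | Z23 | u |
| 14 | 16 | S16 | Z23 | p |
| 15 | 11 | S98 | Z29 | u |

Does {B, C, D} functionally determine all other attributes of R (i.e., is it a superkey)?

All 15 rows have distinct {B, C, D} values, so {B, C, D} → (all attributes) holds and {B, C, D} is a superkey.

Yes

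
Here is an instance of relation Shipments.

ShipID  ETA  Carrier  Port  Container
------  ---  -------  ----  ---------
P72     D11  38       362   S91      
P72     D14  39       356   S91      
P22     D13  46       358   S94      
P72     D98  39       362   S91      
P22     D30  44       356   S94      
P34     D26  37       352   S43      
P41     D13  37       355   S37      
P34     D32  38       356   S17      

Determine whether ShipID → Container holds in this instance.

No

ShipID=P72: 3 rows → Container = S91, S91, S91 ✓
ShipID=P22: 2 rows → Container = S94, S94 ✓
ShipID=P34: 2 rows → Container takes values {S43, S17} — violation
ShipID=P41: 1 row → Container = S37 ✓
Two rows agree on ShipID but differ on Container, so ShipID → Container does not hold.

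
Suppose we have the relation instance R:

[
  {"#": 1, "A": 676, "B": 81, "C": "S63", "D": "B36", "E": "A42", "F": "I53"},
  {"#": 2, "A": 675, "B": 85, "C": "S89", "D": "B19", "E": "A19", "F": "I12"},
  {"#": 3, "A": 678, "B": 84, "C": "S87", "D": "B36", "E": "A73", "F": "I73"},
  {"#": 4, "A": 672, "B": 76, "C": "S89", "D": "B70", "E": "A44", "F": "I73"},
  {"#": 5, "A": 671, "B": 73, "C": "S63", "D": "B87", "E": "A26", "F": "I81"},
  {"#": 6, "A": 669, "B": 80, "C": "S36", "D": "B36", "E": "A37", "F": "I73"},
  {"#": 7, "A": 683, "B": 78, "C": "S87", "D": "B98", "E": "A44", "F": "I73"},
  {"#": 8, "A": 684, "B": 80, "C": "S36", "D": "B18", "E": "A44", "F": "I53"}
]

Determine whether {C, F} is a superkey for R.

Rows 3 and 7 have the same {C, F} value (C=S87, F=I73) but are distinct tuples, so {C, F} does not determine every attribute — not a superkey.

No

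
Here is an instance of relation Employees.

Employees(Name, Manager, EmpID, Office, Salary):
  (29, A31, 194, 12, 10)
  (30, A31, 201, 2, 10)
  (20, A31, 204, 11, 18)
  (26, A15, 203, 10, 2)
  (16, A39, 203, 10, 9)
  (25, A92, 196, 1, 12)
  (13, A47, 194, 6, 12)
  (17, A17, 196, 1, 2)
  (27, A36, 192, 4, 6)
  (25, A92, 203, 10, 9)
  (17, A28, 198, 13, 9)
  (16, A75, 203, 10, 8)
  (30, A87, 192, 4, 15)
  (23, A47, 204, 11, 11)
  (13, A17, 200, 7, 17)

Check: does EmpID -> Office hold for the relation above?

EmpID=194: 2 rows → Office takes values {12, 6} — violation
EmpID=201: 1 row → Office = 2 ✓
EmpID=204: 2 rows → Office = 11, 11 ✓
EmpID=203: 4 rows → Office = 10, 10, 10, 10 ✓
EmpID=196: 2 rows → Office = 1, 1 ✓
EmpID=192: 2 rows → Office = 4, 4 ✓
EmpID=198: 1 row → Office = 13 ✓
EmpID=200: 1 row → Office = 7 ✓
Two rows agree on EmpID but differ on Office, so EmpID -> Office does not hold.

No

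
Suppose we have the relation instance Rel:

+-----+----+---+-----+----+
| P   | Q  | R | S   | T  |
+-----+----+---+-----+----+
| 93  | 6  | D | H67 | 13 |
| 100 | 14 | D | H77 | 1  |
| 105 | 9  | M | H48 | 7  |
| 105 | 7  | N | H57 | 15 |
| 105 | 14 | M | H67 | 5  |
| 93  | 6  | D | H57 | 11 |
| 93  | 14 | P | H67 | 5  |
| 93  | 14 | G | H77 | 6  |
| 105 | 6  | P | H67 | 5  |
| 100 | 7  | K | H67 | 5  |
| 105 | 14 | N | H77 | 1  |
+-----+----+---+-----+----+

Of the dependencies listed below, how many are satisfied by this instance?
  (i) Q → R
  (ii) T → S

1

(i) Q → R: Q=6: 3 rows → R takes values {D, P} — violation; Q=14: 5 rows → R takes values {D, M, P, G, N} — violation; Q=7: 2 rows → R takes values {N, K} — violation — fails.
(ii) T → S: every LHS value maps to a single RHS value — holds.
1 of the 2 dependencies holds.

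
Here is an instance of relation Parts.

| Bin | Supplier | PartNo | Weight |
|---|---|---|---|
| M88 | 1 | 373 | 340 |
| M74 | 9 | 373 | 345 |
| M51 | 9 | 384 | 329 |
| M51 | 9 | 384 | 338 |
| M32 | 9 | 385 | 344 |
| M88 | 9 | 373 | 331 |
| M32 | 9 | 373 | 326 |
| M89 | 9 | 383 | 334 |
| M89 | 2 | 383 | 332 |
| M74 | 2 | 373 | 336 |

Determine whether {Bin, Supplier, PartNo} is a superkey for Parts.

Two distinct rows share (Bin=M51, Supplier=9, PartNo=384), so {Bin, Supplier, PartNo} does not determine every attribute — not a superkey.

No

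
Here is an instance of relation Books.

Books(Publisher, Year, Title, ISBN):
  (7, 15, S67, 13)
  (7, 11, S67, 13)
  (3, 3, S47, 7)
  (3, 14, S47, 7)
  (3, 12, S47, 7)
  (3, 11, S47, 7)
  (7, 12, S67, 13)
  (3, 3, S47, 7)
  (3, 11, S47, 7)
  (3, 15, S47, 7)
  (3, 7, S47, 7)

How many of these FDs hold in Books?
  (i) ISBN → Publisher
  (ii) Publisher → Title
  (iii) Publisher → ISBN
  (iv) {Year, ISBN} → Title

(i) ISBN → Publisher: every LHS value maps to a single RHS value — holds.
(ii) Publisher → Title: every LHS value maps to a single RHS value — holds.
(iii) Publisher → ISBN: every LHS value maps to a single RHS value — holds.
(iv) {Year, ISBN} → Title: every LHS value maps to a single RHS value — holds.
4 of the 4 dependencies hold.

4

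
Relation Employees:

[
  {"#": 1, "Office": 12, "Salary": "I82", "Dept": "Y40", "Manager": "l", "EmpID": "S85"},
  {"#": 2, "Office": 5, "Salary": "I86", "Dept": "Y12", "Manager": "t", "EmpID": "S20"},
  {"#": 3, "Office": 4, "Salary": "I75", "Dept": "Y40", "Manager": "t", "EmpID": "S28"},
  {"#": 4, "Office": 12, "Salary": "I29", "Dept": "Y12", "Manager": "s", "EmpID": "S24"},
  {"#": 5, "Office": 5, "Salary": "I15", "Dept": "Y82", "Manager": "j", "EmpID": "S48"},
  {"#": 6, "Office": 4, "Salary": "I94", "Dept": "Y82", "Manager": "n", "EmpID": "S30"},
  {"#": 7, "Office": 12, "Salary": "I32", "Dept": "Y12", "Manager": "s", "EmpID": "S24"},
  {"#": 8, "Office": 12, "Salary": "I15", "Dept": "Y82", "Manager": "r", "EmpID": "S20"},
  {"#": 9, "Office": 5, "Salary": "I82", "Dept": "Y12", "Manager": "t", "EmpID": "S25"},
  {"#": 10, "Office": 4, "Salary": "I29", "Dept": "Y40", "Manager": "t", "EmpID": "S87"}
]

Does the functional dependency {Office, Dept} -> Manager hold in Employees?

(Office=12, Dept=Y40): row 1 → Manager = l ✓
(Office=5, Dept=Y12): rows 2, 9 → Manager = t, t ✓
(Office=4, Dept=Y40): rows 3, 10 → Manager = t, t ✓
(Office=12, Dept=Y12): rows 4, 7 → Manager = s, s ✓
(Office=5, Dept=Y82): row 5 → Manager = j ✓
(Office=4, Dept=Y82): row 6 → Manager = n ✓
(Office=12, Dept=Y82): row 8 → Manager = r ✓
Every {Office, Dept} value is associated with a single Manager value, so {Office, Dept} -> Manager holds.

Yes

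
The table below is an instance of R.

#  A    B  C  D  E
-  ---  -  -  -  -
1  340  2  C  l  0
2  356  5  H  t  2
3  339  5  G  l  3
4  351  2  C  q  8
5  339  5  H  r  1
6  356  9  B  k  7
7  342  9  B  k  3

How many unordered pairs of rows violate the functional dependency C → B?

C=C: all 2 rows agree on B — 0 pairs.
C=H: all 2 rows agree on B — 0 pairs.
C=B: all 2 rows agree on B — 0 pairs.

0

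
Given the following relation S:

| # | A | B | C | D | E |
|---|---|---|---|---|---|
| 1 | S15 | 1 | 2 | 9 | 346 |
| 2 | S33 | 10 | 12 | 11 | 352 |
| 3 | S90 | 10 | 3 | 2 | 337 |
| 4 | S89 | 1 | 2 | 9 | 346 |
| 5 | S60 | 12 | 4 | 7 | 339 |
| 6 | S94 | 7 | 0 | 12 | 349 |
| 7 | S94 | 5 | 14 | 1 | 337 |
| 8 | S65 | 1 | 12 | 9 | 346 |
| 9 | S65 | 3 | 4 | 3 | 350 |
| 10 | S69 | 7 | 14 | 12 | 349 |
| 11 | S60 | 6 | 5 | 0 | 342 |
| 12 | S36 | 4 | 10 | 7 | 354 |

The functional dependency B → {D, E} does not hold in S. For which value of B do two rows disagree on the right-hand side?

10

B=1: rows 1, 4, 8 → {D,E} = (9, 346), (9, 346), (9, 346) ✓
B=10: rows 2, 3 → {D,E} takes values {(11, 352), (2, 337)} — violation
B=12: row 5 → {D,E} = (7, 339) ✓
B=7: rows 6, 10 → {D,E} = (12, 349), (12, 349) ✓
B=5: row 7 → {D,E} = (1, 337) ✓
B=3: row 9 → {D,E} = (3, 350) ✓
B=6: row 11 → {D,E} = (0, 342) ✓
B=4: row 12 → {D,E} = (7, 354) ✓
The only B value with inconsistent RHS is B=10.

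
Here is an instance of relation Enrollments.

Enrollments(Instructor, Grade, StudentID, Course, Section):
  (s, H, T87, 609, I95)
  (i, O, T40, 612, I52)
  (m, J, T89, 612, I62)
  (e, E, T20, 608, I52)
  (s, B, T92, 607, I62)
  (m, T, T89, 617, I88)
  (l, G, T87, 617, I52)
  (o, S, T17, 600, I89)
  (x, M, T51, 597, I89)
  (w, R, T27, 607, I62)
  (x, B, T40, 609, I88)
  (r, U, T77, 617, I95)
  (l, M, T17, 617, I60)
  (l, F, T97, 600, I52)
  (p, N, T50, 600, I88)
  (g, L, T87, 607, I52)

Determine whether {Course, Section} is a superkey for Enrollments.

No

Two distinct rows share (Course=607, Section=I62), so {Course, Section} does not determine every attribute — not a superkey.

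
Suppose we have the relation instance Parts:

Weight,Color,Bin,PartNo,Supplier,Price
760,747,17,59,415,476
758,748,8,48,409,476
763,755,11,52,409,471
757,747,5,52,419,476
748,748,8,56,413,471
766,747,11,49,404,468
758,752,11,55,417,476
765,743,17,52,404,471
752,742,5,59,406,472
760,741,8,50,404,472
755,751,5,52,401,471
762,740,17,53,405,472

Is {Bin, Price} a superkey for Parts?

All 12 rows have distinct {Bin, Price} values, so {Bin, Price} → (all attributes) holds and {Bin, Price} is a superkey.

Yes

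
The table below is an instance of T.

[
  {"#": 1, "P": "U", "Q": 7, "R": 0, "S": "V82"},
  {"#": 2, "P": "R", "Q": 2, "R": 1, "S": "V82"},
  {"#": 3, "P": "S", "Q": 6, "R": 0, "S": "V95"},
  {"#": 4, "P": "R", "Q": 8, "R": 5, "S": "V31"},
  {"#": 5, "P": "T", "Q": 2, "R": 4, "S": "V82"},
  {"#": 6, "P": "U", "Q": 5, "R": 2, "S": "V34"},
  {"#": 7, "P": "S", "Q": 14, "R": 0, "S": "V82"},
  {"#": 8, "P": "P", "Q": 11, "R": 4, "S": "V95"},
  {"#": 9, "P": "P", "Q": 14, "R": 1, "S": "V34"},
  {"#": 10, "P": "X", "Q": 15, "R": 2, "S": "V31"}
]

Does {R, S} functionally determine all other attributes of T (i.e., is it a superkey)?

No

Rows 1 and 7 have the same {R, S} value (R=0, S=V82) but are distinct tuples, so {R, S} does not determine every attribute — not a superkey.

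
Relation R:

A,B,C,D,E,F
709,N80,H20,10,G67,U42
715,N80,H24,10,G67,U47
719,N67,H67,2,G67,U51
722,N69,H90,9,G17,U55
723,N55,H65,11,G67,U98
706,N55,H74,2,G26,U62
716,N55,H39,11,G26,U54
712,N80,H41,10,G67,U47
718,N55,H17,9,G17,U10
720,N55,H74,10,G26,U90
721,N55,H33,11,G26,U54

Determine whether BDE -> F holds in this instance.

No

(B=N80, D=10, E=G67): 3 rows → F takes values {U42, U47} — violation
(B=N67, D=2, E=G67): 1 row → F = U51 ✓
(B=N69, D=9, E=G17): 1 row → F = U55 ✓
(B=N55, D=11, E=G67): 1 row → F = U98 ✓
(B=N55, D=2, E=G26): 1 row → F = U62 ✓
(B=N55, D=11, E=G26): 2 rows → F = U54, U54 ✓
(B=N55, D=9, E=G17): 1 row → F = U10 ✓
(B=N55, D=10, E=G26): 1 row → F = U90 ✓
Two rows agree on BDE but differ on F, so BDE -> F does not hold.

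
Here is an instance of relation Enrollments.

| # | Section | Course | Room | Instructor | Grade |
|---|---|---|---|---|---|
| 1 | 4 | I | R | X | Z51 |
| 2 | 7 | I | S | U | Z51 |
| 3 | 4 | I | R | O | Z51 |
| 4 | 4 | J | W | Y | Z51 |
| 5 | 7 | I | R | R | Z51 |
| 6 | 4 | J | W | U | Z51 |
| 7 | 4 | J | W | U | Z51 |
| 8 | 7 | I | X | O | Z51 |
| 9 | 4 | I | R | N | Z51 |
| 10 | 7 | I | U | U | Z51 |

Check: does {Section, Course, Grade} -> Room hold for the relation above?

No

(Section=4, Course=I, Grade=Z51): rows 1, 3, 9 → Room = R, R, R ✓
(Section=7, Course=I, Grade=Z51): rows 2, 5, 8, 10 → Room takes values {S, R, X, U} — violation
(Section=4, Course=J, Grade=Z51): rows 4, 6, 7 → Room = W, W, W ✓
Two rows agree on {Section, Course, Grade} but differ on Room, so {Section, Course, Grade} -> Room does not hold.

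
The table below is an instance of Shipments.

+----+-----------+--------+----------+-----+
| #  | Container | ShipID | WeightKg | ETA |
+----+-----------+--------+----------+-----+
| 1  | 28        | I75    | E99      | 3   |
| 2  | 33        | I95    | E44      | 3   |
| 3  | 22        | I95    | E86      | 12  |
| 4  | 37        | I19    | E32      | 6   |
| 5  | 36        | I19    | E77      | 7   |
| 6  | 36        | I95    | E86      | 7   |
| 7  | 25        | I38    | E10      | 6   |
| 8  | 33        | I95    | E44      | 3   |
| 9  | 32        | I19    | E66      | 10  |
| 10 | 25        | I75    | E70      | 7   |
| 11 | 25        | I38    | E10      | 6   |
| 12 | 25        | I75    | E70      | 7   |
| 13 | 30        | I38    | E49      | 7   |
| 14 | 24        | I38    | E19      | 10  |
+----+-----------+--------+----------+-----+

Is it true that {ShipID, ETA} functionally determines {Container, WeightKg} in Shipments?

(ShipID=I75, ETA=3): row 1 → {Container,WeightKg} = (28, E99) ✓
(ShipID=I95, ETA=3): rows 2, 8 → {Container,WeightKg} = (33, E44), (33, E44) ✓
(ShipID=I95, ETA=12): row 3 → {Container,WeightKg} = (22, E86) ✓
(ShipID=I19, ETA=6): row 4 → {Container,WeightKg} = (37, E32) ✓
(ShipID=I19, ETA=7): row 5 → {Container,WeightKg} = (36, E77) ✓
(ShipID=I95, ETA=7): row 6 → {Container,WeightKg} = (36, E86) ✓
(ShipID=I38, ETA=6): rows 7, 11 → {Container,WeightKg} = (25, E10), (25, E10) ✓
(ShipID=I19, ETA=10): row 9 → {Container,WeightKg} = (32, E66) ✓
(ShipID=I75, ETA=7): rows 10, 12 → {Container,WeightKg} = (25, E70), (25, E70) ✓
(ShipID=I38, ETA=7): row 13 → {Container,WeightKg} = (30, E49) ✓
(ShipID=I38, ETA=10): row 14 → {Container,WeightKg} = (24, E19) ✓
Every {ShipID, ETA} value is associated with a single {Container, WeightKg} value, so {ShipID, ETA} -> {Container, WeightKg} holds.

Yes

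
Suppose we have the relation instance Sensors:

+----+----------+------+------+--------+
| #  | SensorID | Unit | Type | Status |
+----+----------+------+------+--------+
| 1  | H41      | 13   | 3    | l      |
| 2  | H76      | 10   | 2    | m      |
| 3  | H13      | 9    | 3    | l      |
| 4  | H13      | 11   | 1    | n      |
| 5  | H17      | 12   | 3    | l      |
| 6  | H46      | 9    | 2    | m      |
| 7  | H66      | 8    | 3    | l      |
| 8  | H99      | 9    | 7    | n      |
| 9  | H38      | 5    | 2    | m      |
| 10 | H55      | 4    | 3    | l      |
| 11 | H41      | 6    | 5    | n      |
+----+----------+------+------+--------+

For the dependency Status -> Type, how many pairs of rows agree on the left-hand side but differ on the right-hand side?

3

Status=l: all 5 rows agree on Type — 0 pairs.
Status=m: all 3 rows agree on Type — 0 pairs.
Status=n: violating pairs (4,8), (4,11), (8,11) — 3 pairs.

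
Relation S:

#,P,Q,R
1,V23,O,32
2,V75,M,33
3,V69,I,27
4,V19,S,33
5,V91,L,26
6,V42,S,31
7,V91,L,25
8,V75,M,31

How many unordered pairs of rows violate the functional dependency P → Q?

P=V75: all 2 rows agree on Q — 0 pairs.
P=V91: all 2 rows agree on Q — 0 pairs.

0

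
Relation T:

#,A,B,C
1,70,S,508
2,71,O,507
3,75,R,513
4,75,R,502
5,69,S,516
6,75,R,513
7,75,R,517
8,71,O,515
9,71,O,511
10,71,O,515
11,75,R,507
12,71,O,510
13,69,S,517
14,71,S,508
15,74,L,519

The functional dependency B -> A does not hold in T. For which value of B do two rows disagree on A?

S

B=S: rows 1, 5, 13, 14 → A takes values {70, 69, 71} — violation
B=O: rows 2, 8, 9, 10, 12 → A = 71, 71, 71, 71, 71 ✓
B=R: rows 3, 4, 6, 7, 11 → A = 75, 75, 75, 75, 75 ✓
B=L: row 15 → A = 74 ✓
The only B value with inconsistent A is B=S.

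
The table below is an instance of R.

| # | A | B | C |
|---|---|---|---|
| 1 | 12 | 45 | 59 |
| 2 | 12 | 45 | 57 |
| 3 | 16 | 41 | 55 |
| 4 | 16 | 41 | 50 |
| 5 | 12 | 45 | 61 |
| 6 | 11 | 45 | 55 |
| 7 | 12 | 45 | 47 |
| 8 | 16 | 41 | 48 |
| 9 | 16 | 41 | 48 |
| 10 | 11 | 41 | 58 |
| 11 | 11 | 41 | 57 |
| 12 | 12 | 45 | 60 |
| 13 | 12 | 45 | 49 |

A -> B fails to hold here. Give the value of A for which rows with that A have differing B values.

A=12: rows 1, 2, 5, 7, 12, 13 → B = 45, 45, 45, 45, 45, 45 ✓
A=16: rows 3, 4, 8, 9 → B = 41, 41, 41, 41 ✓
A=11: rows 6, 10, 11 → B takes values {45, 41} — violation
The only A value with inconsistent B is A=11.

11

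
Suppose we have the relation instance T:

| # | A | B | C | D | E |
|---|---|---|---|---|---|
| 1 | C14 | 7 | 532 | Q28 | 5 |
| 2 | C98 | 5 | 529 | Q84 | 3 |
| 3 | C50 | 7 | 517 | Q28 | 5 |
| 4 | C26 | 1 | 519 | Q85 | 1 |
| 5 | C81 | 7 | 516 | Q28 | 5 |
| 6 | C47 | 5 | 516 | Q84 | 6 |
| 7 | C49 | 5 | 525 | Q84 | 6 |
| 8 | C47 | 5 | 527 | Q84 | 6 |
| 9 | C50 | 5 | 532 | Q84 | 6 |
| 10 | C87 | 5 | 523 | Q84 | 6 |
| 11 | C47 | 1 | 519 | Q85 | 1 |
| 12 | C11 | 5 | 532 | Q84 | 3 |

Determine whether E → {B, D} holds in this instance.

E=5: rows 1, 3, 5 → {B,D} = (7, Q28), (7, Q28), (7, Q28) ✓
E=3: rows 2, 12 → {B,D} = (5, Q84), (5, Q84) ✓
E=1: rows 4, 11 → {B,D} = (1, Q85), (1, Q85) ✓
E=6: rows 6, 7, 8, 9, 10 → {B,D} = (5, Q84), (5, Q84), (5, Q84), (5, Q84), (5, Q84) ✓
Every E value is associated with a single {B, D} value, so E → {B, D} holds.

Yes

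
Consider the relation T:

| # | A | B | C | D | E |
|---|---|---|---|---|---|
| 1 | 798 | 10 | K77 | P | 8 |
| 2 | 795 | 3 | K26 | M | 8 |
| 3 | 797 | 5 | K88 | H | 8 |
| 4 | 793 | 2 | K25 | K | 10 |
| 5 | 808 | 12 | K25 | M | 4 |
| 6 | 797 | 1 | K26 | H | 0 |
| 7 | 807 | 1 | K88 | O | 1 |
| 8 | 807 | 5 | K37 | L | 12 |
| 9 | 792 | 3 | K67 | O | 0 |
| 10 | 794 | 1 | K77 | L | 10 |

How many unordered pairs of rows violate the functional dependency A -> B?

2

A=797: violating pairs (3,6) — 1 pair.
A=807: violating pairs (7,8) — 1 pair.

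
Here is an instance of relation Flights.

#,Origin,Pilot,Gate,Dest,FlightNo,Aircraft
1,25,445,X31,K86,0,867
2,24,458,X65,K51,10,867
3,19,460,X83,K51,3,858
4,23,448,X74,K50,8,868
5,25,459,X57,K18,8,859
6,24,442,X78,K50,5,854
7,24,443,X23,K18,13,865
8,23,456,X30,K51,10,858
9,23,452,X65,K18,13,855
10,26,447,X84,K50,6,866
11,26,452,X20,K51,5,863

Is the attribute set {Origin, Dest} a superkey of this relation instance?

All 11 rows have distinct {Origin, Dest} values, so {Origin, Dest} → (all attributes) holds and {Origin, Dest} is a superkey.

Yes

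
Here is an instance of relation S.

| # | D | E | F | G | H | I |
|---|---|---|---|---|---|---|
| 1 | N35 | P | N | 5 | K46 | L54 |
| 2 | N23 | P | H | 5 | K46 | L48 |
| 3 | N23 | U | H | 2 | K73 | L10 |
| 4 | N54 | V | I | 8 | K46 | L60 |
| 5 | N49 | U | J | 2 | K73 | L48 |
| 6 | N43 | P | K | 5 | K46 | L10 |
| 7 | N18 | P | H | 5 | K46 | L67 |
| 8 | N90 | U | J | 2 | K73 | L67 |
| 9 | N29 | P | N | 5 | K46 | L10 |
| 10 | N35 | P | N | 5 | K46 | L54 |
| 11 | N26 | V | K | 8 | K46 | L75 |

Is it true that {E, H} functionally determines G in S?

Yes

(E=P, H=K46): rows 1, 2, 6, 7, 9, 10 → G = 5, 5, 5, 5, 5, 5 ✓
(E=U, H=K73): rows 3, 5, 8 → G = 2, 2, 2 ✓
(E=V, H=K46): rows 4, 11 → G = 8, 8 ✓
Every {E, H} value is associated with a single G value, so {E, H} → G holds.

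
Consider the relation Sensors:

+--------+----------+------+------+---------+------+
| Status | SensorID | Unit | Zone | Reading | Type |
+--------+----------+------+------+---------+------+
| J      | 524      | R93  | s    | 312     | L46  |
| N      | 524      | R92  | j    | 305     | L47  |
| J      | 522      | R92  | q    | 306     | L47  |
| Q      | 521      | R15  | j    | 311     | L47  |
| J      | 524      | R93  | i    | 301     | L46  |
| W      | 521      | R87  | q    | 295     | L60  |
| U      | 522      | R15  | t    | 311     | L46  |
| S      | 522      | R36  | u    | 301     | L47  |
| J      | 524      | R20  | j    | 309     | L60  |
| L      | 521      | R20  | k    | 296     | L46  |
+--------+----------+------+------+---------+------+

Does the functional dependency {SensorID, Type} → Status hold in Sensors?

No

(SensorID=524, Type=L46): 2 rows → Status = J, J ✓
(SensorID=524, Type=L47): 1 row → Status = N ✓
(SensorID=522, Type=L47): 2 rows → Status takes values {J, S} — violation
(SensorID=521, Type=L47): 1 row → Status = Q ✓
(SensorID=521, Type=L60): 1 row → Status = W ✓
(SensorID=522, Type=L46): 1 row → Status = U ✓
(SensorID=524, Type=L60): 1 row → Status = J ✓
(SensorID=521, Type=L46): 1 row → Status = L ✓
Two rows agree on {SensorID, Type} but differ on Status, so {SensorID, Type} → Status does not hold.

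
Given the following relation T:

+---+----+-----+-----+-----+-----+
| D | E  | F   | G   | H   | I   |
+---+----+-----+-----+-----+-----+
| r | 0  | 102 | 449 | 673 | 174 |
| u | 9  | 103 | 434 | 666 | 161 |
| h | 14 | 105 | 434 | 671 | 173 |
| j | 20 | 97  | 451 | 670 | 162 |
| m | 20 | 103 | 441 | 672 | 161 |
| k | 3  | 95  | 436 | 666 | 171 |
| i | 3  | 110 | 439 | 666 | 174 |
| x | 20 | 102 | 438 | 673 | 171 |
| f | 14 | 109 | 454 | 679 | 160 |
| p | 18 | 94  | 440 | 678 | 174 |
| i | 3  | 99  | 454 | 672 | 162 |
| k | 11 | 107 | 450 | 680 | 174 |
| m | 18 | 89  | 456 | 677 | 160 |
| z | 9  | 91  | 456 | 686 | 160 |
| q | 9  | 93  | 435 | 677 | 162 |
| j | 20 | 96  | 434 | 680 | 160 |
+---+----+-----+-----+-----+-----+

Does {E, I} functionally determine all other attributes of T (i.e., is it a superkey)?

All 16 rows have distinct {E, I} values, so {E, I} → (all attributes) holds and {E, I} is a superkey.

Yes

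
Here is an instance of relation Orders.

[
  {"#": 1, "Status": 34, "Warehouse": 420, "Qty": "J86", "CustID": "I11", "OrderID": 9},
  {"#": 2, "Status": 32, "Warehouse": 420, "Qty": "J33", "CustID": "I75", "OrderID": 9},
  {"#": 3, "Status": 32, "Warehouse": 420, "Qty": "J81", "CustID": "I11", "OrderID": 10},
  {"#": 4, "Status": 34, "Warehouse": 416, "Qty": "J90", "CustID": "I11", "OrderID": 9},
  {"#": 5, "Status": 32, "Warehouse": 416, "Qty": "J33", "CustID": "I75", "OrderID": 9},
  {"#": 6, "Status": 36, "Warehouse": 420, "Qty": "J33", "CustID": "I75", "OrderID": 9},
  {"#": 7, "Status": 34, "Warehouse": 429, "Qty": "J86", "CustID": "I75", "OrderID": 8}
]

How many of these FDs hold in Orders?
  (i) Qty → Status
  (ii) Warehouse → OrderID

(i) Qty → Status: Qty=J33: rows 2, 5, 6 → Status takes values {32, 36} — violation — fails.
(ii) Warehouse → OrderID: Warehouse=420: rows 1, 2, 3, 6 → OrderID takes values {9, 10} — violation — fails.
None of the 2 dependencies hold.

0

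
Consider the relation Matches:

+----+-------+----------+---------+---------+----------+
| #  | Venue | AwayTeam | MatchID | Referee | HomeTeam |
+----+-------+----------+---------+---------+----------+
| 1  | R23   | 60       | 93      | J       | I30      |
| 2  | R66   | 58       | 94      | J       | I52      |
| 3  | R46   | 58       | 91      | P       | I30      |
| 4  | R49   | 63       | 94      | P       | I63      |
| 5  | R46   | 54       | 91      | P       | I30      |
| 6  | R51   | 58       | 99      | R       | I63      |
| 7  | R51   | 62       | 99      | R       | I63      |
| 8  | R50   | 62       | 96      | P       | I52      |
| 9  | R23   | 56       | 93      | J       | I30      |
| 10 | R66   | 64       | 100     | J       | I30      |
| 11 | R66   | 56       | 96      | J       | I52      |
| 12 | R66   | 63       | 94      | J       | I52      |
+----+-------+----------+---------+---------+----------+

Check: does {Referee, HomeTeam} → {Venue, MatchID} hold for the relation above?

(Referee=J, HomeTeam=I30): rows 1, 9, 10 → {Venue,MatchID} takes values {(R23, 93), (R66, 100)} — violation
(Referee=J, HomeTeam=I52): rows 2, 11, 12 → {Venue,MatchID} takes values {(R66, 94), (R66, 96)} — violation
(Referee=P, HomeTeam=I30): rows 3, 5 → {Venue,MatchID} = (R46, 91), (R46, 91) ✓
(Referee=P, HomeTeam=I63): row 4 → {Venue,MatchID} = (R49, 94) ✓
(Referee=R, HomeTeam=I63): rows 6, 7 → {Venue,MatchID} = (R51, 99), (R51, 99) ✓
(Referee=P, HomeTeam=I52): row 8 → {Venue,MatchID} = (R50, 96) ✓
Two rows agree on {Referee, HomeTeam} but differ on {Venue, MatchID}, so {Referee, HomeTeam} → {Venue, MatchID} does not hold.

No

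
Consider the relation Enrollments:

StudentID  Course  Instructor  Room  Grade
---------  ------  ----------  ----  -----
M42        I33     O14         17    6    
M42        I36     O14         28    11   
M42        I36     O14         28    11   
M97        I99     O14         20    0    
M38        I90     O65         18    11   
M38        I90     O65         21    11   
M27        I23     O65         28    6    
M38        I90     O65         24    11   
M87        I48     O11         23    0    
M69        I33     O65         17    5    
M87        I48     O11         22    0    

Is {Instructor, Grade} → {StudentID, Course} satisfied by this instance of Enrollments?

Yes

(Instructor=O14, Grade=6): 1 row → {StudentID,Course} = (M42, I33) ✓
(Instructor=O14, Grade=11): 2 rows → {StudentID,Course} = (M42, I36), (M42, I36) ✓
(Instructor=O14, Grade=0): 1 row → {StudentID,Course} = (M97, I99) ✓
(Instructor=O65, Grade=11): 3 rows → {StudentID,Course} = (M38, I90), (M38, I90), (M38, I90) ✓
(Instructor=O65, Grade=6): 1 row → {StudentID,Course} = (M27, I23) ✓
(Instructor=O11, Grade=0): 2 rows → {StudentID,Course} = (M87, I48), (M87, I48) ✓
(Instructor=O65, Grade=5): 1 row → {StudentID,Course} = (M69, I33) ✓
Every {Instructor, Grade} value is associated with a single {StudentID, Course} value, so {Instructor, Grade} → {StudentID, Course} holds.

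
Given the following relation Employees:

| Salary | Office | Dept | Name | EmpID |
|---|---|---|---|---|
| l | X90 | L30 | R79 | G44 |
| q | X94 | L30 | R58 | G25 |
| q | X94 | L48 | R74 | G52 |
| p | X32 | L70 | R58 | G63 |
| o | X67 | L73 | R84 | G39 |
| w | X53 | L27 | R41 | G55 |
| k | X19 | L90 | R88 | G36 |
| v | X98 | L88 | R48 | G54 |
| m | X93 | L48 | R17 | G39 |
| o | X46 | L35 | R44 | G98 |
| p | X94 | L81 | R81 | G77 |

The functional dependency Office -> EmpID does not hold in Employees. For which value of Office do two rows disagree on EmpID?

Office=X90: 1 row → EmpID = G44 ✓
Office=X94: 3 rows → EmpID takes values {G25, G52, G77} — violation
Office=X32: 1 row → EmpID = G63 ✓
Office=X67: 1 row → EmpID = G39 ✓
Office=X53: 1 row → EmpID = G55 ✓
Office=X19: 1 row → EmpID = G36 ✓
Office=X98: 1 row → EmpID = G54 ✓
Office=X93: 1 row → EmpID = G39 ✓
Office=X46: 1 row → EmpID = G98 ✓
The only Office value with inconsistent EmpID is Office=X94.

X94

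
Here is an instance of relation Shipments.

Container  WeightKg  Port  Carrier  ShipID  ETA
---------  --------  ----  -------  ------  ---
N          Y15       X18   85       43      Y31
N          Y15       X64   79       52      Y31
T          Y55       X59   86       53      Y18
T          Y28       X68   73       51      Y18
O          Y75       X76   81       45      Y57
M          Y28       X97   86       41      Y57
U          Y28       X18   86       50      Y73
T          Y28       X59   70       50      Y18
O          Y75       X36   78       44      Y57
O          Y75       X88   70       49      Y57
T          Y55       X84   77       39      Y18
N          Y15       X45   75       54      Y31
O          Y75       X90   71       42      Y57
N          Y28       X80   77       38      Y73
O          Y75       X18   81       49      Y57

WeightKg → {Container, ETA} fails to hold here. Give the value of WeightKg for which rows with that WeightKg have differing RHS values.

Y28

WeightKg=Y15: 3 rows → {Container,ETA} = (N, Y31), (N, Y31), (N, Y31) ✓
WeightKg=Y55: 2 rows → {Container,ETA} = (T, Y18), (T, Y18) ✓
WeightKg=Y28: 5 rows → {Container,ETA} takes values {(T, Y18), (M, Y57), (U, Y73), (N, Y73)} — violation
WeightKg=Y75: 5 rows → {Container,ETA} = (O, Y57), (O, Y57), (O, Y57), (O, Y57), (O, Y57) ✓
The only WeightKg value with inconsistent RHS is WeightKg=Y28.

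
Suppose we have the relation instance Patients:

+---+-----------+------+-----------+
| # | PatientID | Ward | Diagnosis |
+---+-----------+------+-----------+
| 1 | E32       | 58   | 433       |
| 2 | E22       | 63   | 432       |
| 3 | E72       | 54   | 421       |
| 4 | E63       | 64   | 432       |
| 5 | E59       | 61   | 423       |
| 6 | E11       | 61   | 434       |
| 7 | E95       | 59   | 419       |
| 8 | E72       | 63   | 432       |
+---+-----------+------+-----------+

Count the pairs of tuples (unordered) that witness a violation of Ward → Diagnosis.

Ward=63: all 2 rows agree on Diagnosis — 0 pairs.
Ward=61: violating pairs (5,6) — 1 pair.

1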